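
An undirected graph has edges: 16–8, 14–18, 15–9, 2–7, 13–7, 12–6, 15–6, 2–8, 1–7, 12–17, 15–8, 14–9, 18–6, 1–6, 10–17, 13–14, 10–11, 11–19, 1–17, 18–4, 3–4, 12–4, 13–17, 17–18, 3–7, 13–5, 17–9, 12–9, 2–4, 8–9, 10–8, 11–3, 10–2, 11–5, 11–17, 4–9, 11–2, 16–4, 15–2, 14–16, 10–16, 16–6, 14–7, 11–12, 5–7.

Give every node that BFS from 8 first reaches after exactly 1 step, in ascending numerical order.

Level 0: 8
Level 1: 2, 9, 10, 15, 16
Level 2: 4, 6, 7, 11, 12, 14, 17
Level 3: 1, 3, 5, 13, 18, 19

2, 9, 10, 15, 16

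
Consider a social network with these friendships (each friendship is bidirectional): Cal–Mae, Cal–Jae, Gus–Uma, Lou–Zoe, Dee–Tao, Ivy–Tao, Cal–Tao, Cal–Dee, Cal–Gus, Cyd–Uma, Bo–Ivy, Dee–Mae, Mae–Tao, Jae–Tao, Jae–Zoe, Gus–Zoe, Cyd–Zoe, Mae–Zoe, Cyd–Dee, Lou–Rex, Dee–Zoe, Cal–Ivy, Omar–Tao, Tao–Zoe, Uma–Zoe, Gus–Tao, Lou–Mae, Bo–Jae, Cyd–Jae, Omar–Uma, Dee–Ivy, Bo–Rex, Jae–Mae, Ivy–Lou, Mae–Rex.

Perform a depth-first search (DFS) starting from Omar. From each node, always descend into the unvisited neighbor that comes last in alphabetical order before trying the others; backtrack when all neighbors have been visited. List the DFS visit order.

Visit Omar
Omar → Uma
Uma → Zoe
Zoe → Tao
Tao → Mae
Mae → Rex
Rex → Lou
Lou → Ivy
Ivy → Dee
Dee → Cyd
Cyd → Jae
Jae → Cal
Cal → Gus
Jae → Bo

Omar, Uma, Zoe, Tao, Mae, Rex, Lou, Ivy, Dee, Cyd, Jae, Cal, Gus, Bo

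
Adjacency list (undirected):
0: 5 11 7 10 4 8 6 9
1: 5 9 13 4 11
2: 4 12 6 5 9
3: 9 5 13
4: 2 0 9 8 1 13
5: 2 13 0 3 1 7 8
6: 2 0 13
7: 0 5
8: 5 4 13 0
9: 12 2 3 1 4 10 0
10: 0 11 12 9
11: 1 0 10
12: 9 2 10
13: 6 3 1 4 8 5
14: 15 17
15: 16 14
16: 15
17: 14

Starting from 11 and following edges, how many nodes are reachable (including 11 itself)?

BFS from 11 visits: 11, 1, 0, 10, 5, 9, 13, 4, 7, 8, 6, 12, 2, 3
Reachable nodes: 14 of 18 total.

14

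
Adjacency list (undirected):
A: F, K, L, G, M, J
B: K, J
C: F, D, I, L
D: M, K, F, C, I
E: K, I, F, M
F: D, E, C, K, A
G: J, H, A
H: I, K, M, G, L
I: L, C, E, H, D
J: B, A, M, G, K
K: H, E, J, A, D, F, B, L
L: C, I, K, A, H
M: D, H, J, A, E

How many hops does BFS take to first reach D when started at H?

Level 0: H
Level 1: G, I, K, L, M
Level 2: A, B, C, D, E, F, J
D first appears at level 2.

2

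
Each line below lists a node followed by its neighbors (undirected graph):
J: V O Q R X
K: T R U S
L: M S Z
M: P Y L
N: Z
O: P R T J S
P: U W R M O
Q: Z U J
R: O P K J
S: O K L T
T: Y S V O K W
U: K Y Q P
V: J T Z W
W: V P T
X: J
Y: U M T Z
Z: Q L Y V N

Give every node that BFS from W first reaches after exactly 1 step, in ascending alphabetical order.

P, T, V

Level 0: W
Level 1: P, T, V
Level 2: J, K, M, O, R, S, U, Y, Z
Level 3: L, N, Q, X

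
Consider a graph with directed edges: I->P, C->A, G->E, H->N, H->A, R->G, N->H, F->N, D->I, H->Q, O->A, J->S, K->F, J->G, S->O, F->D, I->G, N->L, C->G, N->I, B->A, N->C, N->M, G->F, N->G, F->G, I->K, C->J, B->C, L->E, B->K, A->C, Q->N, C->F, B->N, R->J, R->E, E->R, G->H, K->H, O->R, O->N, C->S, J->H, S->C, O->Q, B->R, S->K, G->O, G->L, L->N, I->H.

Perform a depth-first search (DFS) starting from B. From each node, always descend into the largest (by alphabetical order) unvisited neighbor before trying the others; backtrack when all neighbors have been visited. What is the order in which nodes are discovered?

Visit B
B → R
R → J
J → S
S → O
O → Q
Q → N
N → M
N → L
L → E
N → I
I → P
I → K
K → H
H → A
A → C
C → G
G → F
F → D

B, R, J, S, O, Q, N, M, L, E, I, P, K, H, A, C, G, F, D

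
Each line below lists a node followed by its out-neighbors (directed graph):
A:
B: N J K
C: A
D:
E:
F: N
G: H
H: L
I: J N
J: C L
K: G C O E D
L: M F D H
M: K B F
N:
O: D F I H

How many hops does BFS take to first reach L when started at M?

Level 0: M
Level 1: B, F, K
Level 2: C, D, E, G, J, N, O
Level 3: A, H, I, L
L first appears at level 3.

3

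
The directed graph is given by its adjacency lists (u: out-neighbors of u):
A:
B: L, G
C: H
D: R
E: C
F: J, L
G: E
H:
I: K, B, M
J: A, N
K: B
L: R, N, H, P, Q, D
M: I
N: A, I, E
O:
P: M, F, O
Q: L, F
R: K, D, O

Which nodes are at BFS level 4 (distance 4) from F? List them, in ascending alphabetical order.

B, C

Level 0: F
Level 1: J, L
Level 2: A, D, H, N, P, Q, R
Level 3: E, I, K, M, O
Level 4: B, C
Level 5: G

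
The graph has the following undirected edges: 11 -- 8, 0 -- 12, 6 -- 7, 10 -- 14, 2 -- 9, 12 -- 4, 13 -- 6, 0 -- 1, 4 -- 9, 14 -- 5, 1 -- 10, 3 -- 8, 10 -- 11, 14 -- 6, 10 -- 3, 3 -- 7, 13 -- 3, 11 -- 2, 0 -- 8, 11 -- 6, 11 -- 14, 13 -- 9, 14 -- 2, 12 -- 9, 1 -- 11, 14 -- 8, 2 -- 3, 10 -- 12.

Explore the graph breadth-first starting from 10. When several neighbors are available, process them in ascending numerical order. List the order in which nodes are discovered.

10, 1, 3, 11, 12, 14, 0, 2, 7, 8, 13, 6, 4, 9, 5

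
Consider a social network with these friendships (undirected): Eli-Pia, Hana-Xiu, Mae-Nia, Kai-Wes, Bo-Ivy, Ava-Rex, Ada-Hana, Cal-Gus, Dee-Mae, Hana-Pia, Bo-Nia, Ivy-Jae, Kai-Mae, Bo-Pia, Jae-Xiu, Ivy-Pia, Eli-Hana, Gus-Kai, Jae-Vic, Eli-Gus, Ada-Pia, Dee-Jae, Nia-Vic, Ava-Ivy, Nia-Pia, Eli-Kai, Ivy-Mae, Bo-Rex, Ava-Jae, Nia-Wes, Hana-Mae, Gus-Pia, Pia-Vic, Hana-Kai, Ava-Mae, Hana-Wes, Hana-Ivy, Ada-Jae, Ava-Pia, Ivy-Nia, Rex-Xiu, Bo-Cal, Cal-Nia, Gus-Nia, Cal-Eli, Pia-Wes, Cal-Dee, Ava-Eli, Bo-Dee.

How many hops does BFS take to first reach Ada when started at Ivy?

2

Level 0: Ivy
Level 1: Ava, Bo, Hana, Jae, Mae, Nia, Pia
Level 2: Ada, Cal, Dee, Eli, Gus, Kai, Rex, Vic, Wes, Xiu
Ada first appears at level 2.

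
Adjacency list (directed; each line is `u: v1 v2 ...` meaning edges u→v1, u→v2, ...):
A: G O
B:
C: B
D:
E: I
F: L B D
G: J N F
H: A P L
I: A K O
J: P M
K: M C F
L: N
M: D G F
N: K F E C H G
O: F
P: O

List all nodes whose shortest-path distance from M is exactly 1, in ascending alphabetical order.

D, F, G

Level 0: M
Level 1: D, F, G
Level 2: B, J, L, N
Level 3: C, E, H, K, P
Level 4: A, I, O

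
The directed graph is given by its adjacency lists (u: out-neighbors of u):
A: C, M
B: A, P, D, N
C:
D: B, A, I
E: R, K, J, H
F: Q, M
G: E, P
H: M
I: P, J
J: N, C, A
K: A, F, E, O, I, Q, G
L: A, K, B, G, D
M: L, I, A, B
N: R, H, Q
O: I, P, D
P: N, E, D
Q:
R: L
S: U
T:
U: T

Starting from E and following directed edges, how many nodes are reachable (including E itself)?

18

BFS from E visits: E, R, K, J, H, L, A, F, O, I, Q, G, N, C, M, B, D, P
Reachable nodes: 18 of 21 total.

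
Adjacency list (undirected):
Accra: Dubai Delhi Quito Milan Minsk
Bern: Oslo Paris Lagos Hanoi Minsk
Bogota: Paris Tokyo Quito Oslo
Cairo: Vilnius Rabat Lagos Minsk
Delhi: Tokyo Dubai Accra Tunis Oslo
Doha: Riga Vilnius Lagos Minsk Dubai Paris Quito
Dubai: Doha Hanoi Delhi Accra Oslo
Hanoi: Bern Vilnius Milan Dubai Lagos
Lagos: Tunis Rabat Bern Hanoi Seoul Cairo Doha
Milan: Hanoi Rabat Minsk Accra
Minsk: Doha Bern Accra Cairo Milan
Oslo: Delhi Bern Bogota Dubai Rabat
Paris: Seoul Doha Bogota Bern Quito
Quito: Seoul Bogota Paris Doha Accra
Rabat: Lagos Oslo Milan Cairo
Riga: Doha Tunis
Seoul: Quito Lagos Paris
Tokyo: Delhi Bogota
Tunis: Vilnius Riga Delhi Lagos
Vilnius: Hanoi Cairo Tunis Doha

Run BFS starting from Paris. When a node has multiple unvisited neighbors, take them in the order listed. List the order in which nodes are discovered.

Paris -> Seoul -> Doha -> Bogota -> Bern -> Quito -> Lagos -> Riga -> Vilnius -> Minsk -> Dubai -> Tokyo -> Oslo -> Hanoi -> Accra -> Tunis -> Rabat -> Cairo -> Milan -> Delhi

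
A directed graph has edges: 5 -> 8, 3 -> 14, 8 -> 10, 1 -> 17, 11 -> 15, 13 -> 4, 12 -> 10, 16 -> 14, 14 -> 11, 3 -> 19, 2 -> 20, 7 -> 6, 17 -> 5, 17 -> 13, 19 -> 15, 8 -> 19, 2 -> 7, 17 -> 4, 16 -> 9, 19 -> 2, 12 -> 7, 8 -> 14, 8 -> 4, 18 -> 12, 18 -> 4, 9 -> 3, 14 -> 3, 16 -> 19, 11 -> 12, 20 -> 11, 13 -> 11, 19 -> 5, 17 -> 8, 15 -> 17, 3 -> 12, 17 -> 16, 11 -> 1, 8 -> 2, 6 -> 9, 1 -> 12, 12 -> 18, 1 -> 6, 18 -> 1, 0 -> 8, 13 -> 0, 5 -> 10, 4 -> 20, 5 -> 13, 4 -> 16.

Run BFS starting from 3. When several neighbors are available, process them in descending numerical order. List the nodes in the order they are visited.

Visit 3; enqueue 19, 14, 12 → queue [19, 14, 12]
Visit 19; enqueue 15, 5, 2 → queue [14, 12, 15, 5, 2]
Visit 14; enqueue 11 → queue [12, 15, 5, 2, 11]
Visit 12; enqueue 18, 10, 7 → queue [15, 5, 2, 11, 18, 10, 7]
Visit 15; enqueue 17 → queue [5, 2, 11, 18, 10, 7, 17]
Visit 5; enqueue 13, 8 → queue [2, 11, 18, 10, 7, 17, 13, 8]
Visit 2; enqueue 20 → queue [11, 18, 10, 7, 17, 13, 8, 20]
Visit 11; enqueue 1 → queue [18, 10, 7, 17, 13, 8, 20, 1]
Visit 18; enqueue 4 → queue [10, 7, 17, 13, 8, 20, 1, 4]
Visit 10 → queue [7, 17, 13, 8, 20, 1, 4]
Visit 7; enqueue 6 → queue [17, 13, 8, 20, 1, 4, 6]
Visit 17; enqueue 16 → queue [13, 8, 20, 1, 4, 6, 16]
Visit 13; enqueue 0 → queue [8, 20, 1, 4, 6, 16, 0]
Visit 8 → queue [20, 1, 4, 6, 16, 0]
Visit 20 → queue [1, 4, 6, 16, 0]
Visit 1 → queue [4, 6, 16, 0]
Visit 4 → queue [6, 16, 0]
Visit 6; enqueue 9 → queue [16, 0, 9]
Visit 16 → queue [0, 9]
Visit 0 → queue [9]
Visit 9 → queue []

3 19 14 12 15 5 2 11 18 10 7 17 13 8 20 1 4 6 16 0 9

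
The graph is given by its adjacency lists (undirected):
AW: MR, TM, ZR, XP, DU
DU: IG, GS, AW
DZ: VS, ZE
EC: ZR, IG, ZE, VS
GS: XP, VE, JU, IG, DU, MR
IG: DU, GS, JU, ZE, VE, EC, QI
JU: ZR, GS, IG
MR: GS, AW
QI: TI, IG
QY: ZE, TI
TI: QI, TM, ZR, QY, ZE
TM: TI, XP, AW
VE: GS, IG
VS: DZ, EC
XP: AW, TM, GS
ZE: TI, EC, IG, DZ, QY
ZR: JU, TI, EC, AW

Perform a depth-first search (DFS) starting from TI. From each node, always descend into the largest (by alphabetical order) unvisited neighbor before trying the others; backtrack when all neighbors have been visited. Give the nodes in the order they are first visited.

Visit TI
TI → ZR
ZR → JU
JU → IG
IG → ZE
ZE → QY
ZE → EC
EC → VS
VS → DZ
IG → VE
VE → GS
GS → XP
XP → TM
TM → AW
AW → MR
AW → DU
IG → QI

TI ZR JU IG ZE QY EC VS DZ VE GS XP TM AW MR DU QI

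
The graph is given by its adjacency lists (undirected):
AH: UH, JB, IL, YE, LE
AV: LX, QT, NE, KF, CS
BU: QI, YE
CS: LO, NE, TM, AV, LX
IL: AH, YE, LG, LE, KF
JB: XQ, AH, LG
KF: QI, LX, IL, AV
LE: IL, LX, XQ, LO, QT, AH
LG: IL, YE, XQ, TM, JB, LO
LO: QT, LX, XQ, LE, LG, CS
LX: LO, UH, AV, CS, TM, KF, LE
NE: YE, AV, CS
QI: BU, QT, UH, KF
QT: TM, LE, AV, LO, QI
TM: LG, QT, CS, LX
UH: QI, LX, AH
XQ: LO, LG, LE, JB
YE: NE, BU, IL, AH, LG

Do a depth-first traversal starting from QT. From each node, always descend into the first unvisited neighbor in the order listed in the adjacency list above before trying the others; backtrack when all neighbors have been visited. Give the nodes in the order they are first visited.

Visit QT
QT → TM
TM → LG
LG → IL
IL → AH
AH → UH
UH → QI
QI → BU
BU → YE
YE → NE
NE → AV
AV → LX
LX → LO
LO → XQ
XQ → LE
XQ → JB
LO → CS
LX → KF

QT, TM, LG, IL, AH, UH, QI, BU, YE, NE, AV, LX, LO, XQ, LE, JB, CS, KF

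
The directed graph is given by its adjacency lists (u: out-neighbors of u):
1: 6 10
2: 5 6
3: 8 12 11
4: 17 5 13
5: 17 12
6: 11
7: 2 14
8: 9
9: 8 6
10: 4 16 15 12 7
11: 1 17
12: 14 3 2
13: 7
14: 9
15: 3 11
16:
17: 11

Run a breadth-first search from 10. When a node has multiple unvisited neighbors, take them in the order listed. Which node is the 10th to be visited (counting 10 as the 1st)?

3

Visit 10; enqueue 4, 16, 15, 12, 7 → queue [4, 16, 15, 12, 7]
Visit 4; enqueue 17, 5, 13 → queue [16, 15, 12, 7, 17, 5, 13]
Visit 16 → queue [15, 12, 7, 17, 5, 13]
Visit 15; enqueue 3, 11 → queue [12, 7, 17, 5, 13, 3, 11]
Visit 12; enqueue 14, 2 → queue [7, 17, 5, 13, 3, 11, 14, 2]
Visit 7 → queue [17, 5, 13, 3, 11, 14, 2]
Visit 17 → queue [5, 13, 3, 11, 14, 2]
Visit 5 → queue [13, 3, 11, 14, 2]
Visit 13 → queue [3, 11, 14, 2]
Visit 3; enqueue 8 → queue [11, 14, 2, 8]
Visit 11; enqueue 1 → queue [14, 2, 8, 1]
Visit 14; enqueue 9 → queue [2, 8, 1, 9]
Visit 2; enqueue 6 → queue [8, 1, 9, 6]
Visit 8 → queue [1, 9, 6]
Visit 1 → queue [9, 6]
Visit 9 → queue [6]
Visit 6 → queue []

Visit order: 10, 4, 16, 15, 12, 7, 17, 5, 13, 3, 11, 14, 2, 8, 1, 9, 6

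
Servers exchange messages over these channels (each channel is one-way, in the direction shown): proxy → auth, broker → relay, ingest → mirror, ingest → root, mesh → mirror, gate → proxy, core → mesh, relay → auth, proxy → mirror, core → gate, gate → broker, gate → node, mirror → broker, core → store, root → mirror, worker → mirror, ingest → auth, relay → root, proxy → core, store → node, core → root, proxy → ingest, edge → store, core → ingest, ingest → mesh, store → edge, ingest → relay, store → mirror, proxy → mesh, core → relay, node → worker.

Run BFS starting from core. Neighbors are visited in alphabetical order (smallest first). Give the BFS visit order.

Visit core; enqueue gate, ingest, mesh, relay, root, store → queue [gate, ingest, mesh, relay, root, store]
Visit gate; enqueue broker, node, proxy → queue [ingest, mesh, relay, root, store, broker, node, proxy]
Visit ingest; enqueue auth, mirror → queue [mesh, relay, root, store, broker, node, proxy, auth, mirror]
Visit mesh → queue [relay, root, store, broker, node, proxy, auth, mirror]
Visit relay → queue [root, store, broker, node, proxy, auth, mirror]
Visit root → queue [store, broker, node, proxy, auth, mirror]
Visit store; enqueue edge → queue [broker, node, proxy, auth, mirror, edge]
Visit broker → queue [node, proxy, auth, mirror, edge]
Visit node; enqueue worker → queue [proxy, auth, mirror, edge, worker]
Visit proxy → queue [auth, mirror, edge, worker]
Visit auth → queue [mirror, edge, worker]
Visit mirror → queue [edge, worker]
Visit edge → queue [worker]
Visit worker → queue []

core, gate, ingest, mesh, relay, root, store, broker, node, proxy, auth, mirror, edge, worker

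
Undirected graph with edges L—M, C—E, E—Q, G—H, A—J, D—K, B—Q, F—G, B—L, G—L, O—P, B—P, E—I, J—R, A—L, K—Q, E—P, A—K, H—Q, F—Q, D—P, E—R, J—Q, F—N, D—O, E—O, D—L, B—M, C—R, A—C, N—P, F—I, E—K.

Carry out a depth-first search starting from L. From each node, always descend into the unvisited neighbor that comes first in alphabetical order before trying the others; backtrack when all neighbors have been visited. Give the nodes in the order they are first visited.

L → A → C → E → I → F → G → H → Q → B → M → P → D → K → O → N → J → R

Visit L
L → A
A → C
C → E
E → I
I → F
F → G
G → H
H → Q
Q → B
B → M
B → P
P → D
D → K
D → O
P → N
Q → J
J → R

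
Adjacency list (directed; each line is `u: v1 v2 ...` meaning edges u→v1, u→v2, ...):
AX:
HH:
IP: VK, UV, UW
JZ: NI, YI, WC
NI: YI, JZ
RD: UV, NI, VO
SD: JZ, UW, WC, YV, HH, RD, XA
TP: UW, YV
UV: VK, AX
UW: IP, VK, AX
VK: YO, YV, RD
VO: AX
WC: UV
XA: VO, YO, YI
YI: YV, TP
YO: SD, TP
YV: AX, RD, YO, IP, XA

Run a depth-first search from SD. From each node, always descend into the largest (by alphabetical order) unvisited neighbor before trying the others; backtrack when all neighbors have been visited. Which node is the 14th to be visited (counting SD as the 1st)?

WC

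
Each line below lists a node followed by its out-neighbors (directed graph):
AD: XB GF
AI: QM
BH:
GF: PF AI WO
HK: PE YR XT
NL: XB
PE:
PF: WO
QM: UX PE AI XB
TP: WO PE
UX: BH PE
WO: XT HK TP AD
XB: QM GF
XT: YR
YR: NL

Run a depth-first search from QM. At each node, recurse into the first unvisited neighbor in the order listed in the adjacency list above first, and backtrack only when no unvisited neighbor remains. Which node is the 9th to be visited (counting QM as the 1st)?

WO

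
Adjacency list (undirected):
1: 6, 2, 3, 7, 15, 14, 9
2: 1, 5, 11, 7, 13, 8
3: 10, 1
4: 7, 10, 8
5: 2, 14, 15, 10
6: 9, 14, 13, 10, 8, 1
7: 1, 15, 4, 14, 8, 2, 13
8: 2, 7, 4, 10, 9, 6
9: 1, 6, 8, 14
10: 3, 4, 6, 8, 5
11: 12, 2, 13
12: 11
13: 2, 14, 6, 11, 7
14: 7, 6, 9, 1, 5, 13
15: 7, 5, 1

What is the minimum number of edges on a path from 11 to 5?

Level 0: 11
Level 1: 2, 12, 13
Level 2: 1, 5, 6, 7, 8, 14
Level 3: 3, 4, 9, 10, 15
5 first appears at level 2.

2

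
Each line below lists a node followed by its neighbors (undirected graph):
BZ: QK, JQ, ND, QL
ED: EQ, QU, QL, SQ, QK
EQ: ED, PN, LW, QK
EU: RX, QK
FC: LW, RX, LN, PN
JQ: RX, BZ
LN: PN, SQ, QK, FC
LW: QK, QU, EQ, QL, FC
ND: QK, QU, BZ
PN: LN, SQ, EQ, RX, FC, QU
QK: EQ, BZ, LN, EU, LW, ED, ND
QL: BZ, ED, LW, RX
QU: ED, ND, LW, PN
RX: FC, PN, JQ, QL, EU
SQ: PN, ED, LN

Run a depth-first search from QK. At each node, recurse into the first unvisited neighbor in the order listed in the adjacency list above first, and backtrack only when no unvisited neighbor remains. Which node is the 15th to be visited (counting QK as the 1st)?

Visit QK
QK → EQ
EQ → ED
ED → QU
QU → ND
ND → BZ
BZ → JQ
JQ → RX
RX → FC
FC → LW
LW → QL
FC → LN
LN → PN
PN → SQ
RX → EU

Visit order: QK, EQ, ED, QU, ND, BZ, JQ, RX, FC, LW, QL, LN, PN, SQ, EU

EU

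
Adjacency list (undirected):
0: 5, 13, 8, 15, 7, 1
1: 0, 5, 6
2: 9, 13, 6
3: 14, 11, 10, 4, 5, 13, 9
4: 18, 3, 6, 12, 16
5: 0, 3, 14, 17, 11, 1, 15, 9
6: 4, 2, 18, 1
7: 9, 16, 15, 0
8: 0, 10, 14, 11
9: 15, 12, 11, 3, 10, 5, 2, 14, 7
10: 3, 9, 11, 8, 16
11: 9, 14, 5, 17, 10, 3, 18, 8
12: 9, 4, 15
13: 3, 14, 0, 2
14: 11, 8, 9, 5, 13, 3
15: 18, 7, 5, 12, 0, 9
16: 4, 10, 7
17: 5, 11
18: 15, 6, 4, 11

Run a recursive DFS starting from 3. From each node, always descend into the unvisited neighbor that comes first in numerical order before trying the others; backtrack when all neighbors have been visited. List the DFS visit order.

3 4 6 1 0 5 9 2 13 14 8 10 11 17 18 15 7 16 12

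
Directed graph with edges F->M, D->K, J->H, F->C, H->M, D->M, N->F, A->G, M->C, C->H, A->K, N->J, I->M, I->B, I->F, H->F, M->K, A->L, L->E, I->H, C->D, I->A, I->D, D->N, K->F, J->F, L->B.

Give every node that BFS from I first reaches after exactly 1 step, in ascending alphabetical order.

A, B, D, F, H, M

Level 0: I
Level 1: A, B, D, F, H, M
Level 2: C, G, K, L, N
Level 3: E, J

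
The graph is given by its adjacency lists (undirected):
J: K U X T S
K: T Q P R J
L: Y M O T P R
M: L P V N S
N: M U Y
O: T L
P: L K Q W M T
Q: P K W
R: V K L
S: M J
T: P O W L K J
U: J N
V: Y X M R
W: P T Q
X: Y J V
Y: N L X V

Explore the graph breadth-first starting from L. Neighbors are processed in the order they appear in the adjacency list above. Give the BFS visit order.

L Y M O T P R N X V S W K J Q U

Visit L; enqueue Y, M, O, T, P, R → queue [Y, M, O, T, P, R]
Visit Y; enqueue N, X, V → queue [M, O, T, P, R, N, X, V]
Visit M; enqueue S → queue [O, T, P, R, N, X, V, S]
Visit O → queue [T, P, R, N, X, V, S]
Visit T; enqueue W, K, J → queue [P, R, N, X, V, S, W, K, J]
Visit P; enqueue Q → queue [R, N, X, V, S, W, K, J, Q]
Visit R → queue [N, X, V, S, W, K, J, Q]
Visit N; enqueue U → queue [X, V, S, W, K, J, Q, U]
Visit X → queue [V, S, W, K, J, Q, U]
Visit V → queue [S, W, K, J, Q, U]
Visit S → queue [W, K, J, Q, U]
Visit W → queue [K, J, Q, U]
Visit K → queue [J, Q, U]
Visit J → queue [Q, U]
Visit Q → queue [U]
Visit U → queue []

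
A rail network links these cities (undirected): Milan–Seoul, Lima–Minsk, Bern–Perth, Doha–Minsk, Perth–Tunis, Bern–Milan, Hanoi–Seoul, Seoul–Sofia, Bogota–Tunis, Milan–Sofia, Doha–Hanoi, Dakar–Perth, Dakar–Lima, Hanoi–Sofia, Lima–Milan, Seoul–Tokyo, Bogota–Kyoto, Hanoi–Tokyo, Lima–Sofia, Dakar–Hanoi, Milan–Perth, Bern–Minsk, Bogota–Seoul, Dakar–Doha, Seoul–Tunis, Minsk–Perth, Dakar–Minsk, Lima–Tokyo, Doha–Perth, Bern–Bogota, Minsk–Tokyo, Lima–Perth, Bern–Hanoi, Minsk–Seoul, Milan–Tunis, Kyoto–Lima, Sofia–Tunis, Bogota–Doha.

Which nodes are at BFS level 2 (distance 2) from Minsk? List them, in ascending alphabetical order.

Bogota, Hanoi, Kyoto, Milan, Sofia, Tunis

Level 0: Minsk
Level 1: Bern, Dakar, Doha, Lima, Perth, Seoul, Tokyo
Level 2: Bogota, Hanoi, Kyoto, Milan, Sofia, Tunis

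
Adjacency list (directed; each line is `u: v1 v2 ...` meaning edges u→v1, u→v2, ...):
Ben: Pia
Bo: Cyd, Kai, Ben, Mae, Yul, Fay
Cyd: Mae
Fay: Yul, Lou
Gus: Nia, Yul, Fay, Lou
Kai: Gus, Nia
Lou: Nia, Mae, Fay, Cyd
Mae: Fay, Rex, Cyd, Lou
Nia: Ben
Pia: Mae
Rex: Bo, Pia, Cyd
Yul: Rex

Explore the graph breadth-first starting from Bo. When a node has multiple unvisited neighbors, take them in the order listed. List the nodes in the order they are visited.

Visit Bo; enqueue Cyd, Kai, Ben, Mae, Yul, Fay → queue [Cyd, Kai, Ben, Mae, Yul, Fay]
Visit Cyd → queue [Kai, Ben, Mae, Yul, Fay]
Visit Kai; enqueue Gus, Nia → queue [Ben, Mae, Yul, Fay, Gus, Nia]
Visit Ben; enqueue Pia → queue [Mae, Yul, Fay, Gus, Nia, Pia]
Visit Mae; enqueue Rex, Lou → queue [Yul, Fay, Gus, Nia, Pia, Rex, Lou]
Visit Yul → queue [Fay, Gus, Nia, Pia, Rex, Lou]
Visit Fay → queue [Gus, Nia, Pia, Rex, Lou]
Visit Gus → queue [Nia, Pia, Rex, Lou]
Visit Nia → queue [Pia, Rex, Lou]
Visit Pia → queue [Rex, Lou]
Visit Rex → queue [Lou]
Visit Lou → queue []

Bo -> Cyd -> Kai -> Ben -> Mae -> Yul -> Fay -> Gus -> Nia -> Pia -> Rex -> Lou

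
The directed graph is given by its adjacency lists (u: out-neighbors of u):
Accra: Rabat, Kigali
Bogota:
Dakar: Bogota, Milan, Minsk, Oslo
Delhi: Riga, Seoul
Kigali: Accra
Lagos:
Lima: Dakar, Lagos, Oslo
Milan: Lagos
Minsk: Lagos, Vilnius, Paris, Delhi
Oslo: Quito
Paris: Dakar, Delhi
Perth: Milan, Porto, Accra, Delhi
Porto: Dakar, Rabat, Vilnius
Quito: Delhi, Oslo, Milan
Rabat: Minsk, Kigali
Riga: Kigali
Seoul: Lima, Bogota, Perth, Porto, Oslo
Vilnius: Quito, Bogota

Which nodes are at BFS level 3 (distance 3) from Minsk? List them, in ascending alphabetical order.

Kigali, Lima, Milan, Oslo, Perth, Porto

Level 0: Minsk
Level 1: Delhi, Lagos, Paris, Vilnius
Level 2: Bogota, Dakar, Quito, Riga, Seoul
Level 3: Kigali, Lima, Milan, Oslo, Perth, Porto
Level 4: Accra, Rabat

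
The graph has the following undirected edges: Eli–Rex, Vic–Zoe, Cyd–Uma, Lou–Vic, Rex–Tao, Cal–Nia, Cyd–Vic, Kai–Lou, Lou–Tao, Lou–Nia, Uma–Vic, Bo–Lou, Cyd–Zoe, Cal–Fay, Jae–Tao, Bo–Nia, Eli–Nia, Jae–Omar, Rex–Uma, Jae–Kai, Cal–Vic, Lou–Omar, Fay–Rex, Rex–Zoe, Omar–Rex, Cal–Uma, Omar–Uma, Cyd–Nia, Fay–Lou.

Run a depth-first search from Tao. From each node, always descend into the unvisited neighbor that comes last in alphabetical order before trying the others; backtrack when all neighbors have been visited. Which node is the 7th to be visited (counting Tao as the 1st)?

Lou

Visit Tao
Tao → Rex
Rex → Zoe
Zoe → Vic
Vic → Uma
Uma → Omar
Omar → Lou
Lou → Nia
Nia → Eli
Nia → Cyd
Nia → Cal
Cal → Fay
Nia → Bo
Lou → Kai
Kai → Jae

Visit order: Tao, Rex, Zoe, Vic, Uma, Omar, Lou, Nia, Eli, Cyd, Cal, Fay, Bo, Kai, Jae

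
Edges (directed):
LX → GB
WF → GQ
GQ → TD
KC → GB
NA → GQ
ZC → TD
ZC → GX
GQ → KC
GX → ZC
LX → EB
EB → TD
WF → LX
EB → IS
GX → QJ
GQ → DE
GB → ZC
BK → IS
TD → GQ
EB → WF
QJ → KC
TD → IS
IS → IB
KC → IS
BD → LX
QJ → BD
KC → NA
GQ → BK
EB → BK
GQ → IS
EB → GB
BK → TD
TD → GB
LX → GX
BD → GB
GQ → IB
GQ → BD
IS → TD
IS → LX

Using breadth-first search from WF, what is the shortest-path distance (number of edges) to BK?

2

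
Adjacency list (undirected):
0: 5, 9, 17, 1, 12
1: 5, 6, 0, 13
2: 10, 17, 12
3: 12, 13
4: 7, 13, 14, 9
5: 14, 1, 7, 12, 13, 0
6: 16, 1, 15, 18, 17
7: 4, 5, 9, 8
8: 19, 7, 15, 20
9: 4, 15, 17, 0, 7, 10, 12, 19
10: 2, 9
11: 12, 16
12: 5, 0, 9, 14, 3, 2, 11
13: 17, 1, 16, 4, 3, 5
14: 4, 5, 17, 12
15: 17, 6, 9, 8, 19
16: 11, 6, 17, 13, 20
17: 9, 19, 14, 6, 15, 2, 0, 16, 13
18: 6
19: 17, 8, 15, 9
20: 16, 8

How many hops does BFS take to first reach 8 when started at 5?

2

Level 0: 5
Level 1: 0, 1, 7, 12, 13, 14
Level 2: 2, 3, 4, 6, 8, 9, 11, 16, 17
Level 3: 10, 15, 18, 19, 20
8 first appears at level 2.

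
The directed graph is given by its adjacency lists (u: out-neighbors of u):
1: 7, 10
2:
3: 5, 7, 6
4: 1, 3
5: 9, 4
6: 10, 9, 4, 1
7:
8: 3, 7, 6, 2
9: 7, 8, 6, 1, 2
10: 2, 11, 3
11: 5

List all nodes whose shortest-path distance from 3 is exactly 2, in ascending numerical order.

Level 0: 3
Level 1: 5, 6, 7
Level 2: 1, 4, 9, 10
Level 3: 2, 8, 11

1, 4, 9, 10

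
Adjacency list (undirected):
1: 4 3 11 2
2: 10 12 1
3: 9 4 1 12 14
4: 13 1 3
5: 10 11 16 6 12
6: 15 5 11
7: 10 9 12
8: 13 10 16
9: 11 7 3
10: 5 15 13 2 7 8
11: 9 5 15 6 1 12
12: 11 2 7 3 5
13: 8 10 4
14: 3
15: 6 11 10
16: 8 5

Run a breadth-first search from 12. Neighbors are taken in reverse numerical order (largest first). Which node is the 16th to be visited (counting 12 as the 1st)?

Visit 12; enqueue 11, 7, 5, 3, 2 → queue [11, 7, 5, 3, 2]
Visit 11; enqueue 15, 9, 6, 1 → queue [7, 5, 3, 2, 15, 9, 6, 1]
Visit 7; enqueue 10 → queue [5, 3, 2, 15, 9, 6, 1, 10]
Visit 5; enqueue 16 → queue [3, 2, 15, 9, 6, 1, 10, 16]
Visit 3; enqueue 14, 4 → queue [2, 15, 9, 6, 1, 10, 16, 14, 4]
Visit 2 → queue [15, 9, 6, 1, 10, 16, 14, 4]
Visit 15 → queue [9, 6, 1, 10, 16, 14, 4]
Visit 9 → queue [6, 1, 10, 16, 14, 4]
Visit 6 → queue [1, 10, 16, 14, 4]
Visit 1 → queue [10, 16, 14, 4]
Visit 10; enqueue 13, 8 → queue [16, 14, 4, 13, 8]
Visit 16 → queue [14, 4, 13, 8]
Visit 14 → queue [4, 13, 8]
Visit 4 → queue [13, 8]
Visit 13 → queue [8]
Visit 8 → queue []

Visit order: 12, 11, 7, 5, 3, 2, 15, 9, 6, 1, 10, 16, 14, 4, 13, 8

8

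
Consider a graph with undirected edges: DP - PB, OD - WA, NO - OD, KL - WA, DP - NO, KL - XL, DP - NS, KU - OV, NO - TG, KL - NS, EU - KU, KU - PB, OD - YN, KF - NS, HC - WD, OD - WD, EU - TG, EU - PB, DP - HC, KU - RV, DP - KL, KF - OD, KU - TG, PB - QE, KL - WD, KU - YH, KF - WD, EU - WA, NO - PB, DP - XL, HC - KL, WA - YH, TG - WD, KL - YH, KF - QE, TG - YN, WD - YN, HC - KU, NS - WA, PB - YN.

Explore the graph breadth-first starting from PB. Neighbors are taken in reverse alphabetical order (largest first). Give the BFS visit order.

PB, YN, QE, NO, KU, EU, DP, WD, TG, OD, KF, YH, RV, OV, HC, WA, XL, NS, KL

Visit PB; enqueue YN, QE, NO, KU, EU, DP → queue [YN, QE, NO, KU, EU, DP]
Visit YN; enqueue WD, TG, OD → queue [QE, NO, KU, EU, DP, WD, TG, OD]
Visit QE; enqueue KF → queue [NO, KU, EU, DP, WD, TG, OD, KF]
Visit NO → queue [KU, EU, DP, WD, TG, OD, KF]
Visit KU; enqueue YH, RV, OV, HC → queue [EU, DP, WD, TG, OD, KF, YH, RV, OV, HC]
Visit EU; enqueue WA → queue [DP, WD, TG, OD, KF, YH, RV, OV, HC, WA]
Visit DP; enqueue XL, NS, KL → queue [WD, TG, OD, KF, YH, RV, OV, HC, WA, XL, NS, KL]
Visit WD → queue [TG, OD, KF, YH, RV, OV, HC, WA, XL, NS, KL]
Visit TG → queue [OD, KF, YH, RV, OV, HC, WA, XL, NS, KL]
Visit OD → queue [KF, YH, RV, OV, HC, WA, XL, NS, KL]
Visit KF → queue [YH, RV, OV, HC, WA, XL, NS, KL]
Visit YH → queue [RV, OV, HC, WA, XL, NS, KL]
Visit RV → queue [OV, HC, WA, XL, NS, KL]
Visit OV → queue [HC, WA, XL, NS, KL]
Visit HC → queue [WA, XL, NS, KL]
Visit WA → queue [XL, NS, KL]
Visit XL → queue [NS, KL]
Visit NS → queue [KL]
Visit KL → queue []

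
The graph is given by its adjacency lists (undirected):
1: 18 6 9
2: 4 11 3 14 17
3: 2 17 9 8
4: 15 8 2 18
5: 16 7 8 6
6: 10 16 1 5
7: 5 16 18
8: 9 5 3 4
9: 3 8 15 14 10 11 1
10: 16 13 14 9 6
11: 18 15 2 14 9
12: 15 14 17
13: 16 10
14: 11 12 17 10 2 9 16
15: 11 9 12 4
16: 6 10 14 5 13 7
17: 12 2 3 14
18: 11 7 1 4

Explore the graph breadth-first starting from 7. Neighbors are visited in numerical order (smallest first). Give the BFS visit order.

7 5 16 18 6 8 10 13 14 1 4 11 3 9 2 12 17 15

Visit 7; enqueue 5, 16, 18 → queue [5, 16, 18]
Visit 5; enqueue 6, 8 → queue [16, 18, 6, 8]
Visit 16; enqueue 10, 13, 14 → queue [18, 6, 8, 10, 13, 14]
Visit 18; enqueue 1, 4, 11 → queue [6, 8, 10, 13, 14, 1, 4, 11]
Visit 6 → queue [8, 10, 13, 14, 1, 4, 11]
Visit 8; enqueue 3, 9 → queue [10, 13, 14, 1, 4, 11, 3, 9]
Visit 10 → queue [13, 14, 1, 4, 11, 3, 9]
Visit 13 → queue [14, 1, 4, 11, 3, 9]
Visit 14; enqueue 2, 12, 17 → queue [1, 4, 11, 3, 9, 2, 12, 17]
Visit 1 → queue [4, 11, 3, 9, 2, 12, 17]
Visit 4; enqueue 15 → queue [11, 3, 9, 2, 12, 17, 15]
Visit 11 → queue [3, 9, 2, 12, 17, 15]
Visit 3 → queue [9, 2, 12, 17, 15]
Visit 9 → queue [2, 12, 17, 15]
Visit 2 → queue [12, 17, 15]
Visit 12 → queue [17, 15]
Visit 17 → queue [15]
Visit 15 → queue []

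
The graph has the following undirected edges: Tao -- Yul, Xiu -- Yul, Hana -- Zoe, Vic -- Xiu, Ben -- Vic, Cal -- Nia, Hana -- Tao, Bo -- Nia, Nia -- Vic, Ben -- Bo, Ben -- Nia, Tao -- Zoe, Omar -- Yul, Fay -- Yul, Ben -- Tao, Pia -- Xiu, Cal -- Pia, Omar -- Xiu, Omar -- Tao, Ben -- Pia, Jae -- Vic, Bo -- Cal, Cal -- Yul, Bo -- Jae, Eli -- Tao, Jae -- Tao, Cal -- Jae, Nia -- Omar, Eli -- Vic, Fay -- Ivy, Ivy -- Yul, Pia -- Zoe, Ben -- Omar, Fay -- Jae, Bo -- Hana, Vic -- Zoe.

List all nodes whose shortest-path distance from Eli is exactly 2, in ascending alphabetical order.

Level 0: Eli
Level 1: Tao, Vic
Level 2: Ben, Hana, Jae, Nia, Omar, Xiu, Yul, Zoe
Level 3: Bo, Cal, Fay, Ivy, Pia

Ben, Hana, Jae, Nia, Omar, Xiu, Yul, Zoe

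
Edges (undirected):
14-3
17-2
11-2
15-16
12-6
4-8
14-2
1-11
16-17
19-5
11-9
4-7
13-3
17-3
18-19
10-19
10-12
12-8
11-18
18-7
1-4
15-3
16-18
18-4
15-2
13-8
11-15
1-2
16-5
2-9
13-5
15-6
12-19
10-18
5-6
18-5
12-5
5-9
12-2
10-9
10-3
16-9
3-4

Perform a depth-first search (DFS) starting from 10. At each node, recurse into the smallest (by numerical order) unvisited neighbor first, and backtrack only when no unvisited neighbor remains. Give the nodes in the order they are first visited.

Visit 10
10 → 3
3 → 4
4 → 1
1 → 2
2 → 9
9 → 5
5 → 6
6 → 12
12 → 8
8 → 13
12 → 19
19 → 18
18 → 7
18 → 11
11 → 15
15 → 16
16 → 17
2 → 14

10 -> 3 -> 4 -> 1 -> 2 -> 9 -> 5 -> 6 -> 12 -> 8 -> 13 -> 19 -> 18 -> 7 -> 11 -> 15 -> 16 -> 17 -> 14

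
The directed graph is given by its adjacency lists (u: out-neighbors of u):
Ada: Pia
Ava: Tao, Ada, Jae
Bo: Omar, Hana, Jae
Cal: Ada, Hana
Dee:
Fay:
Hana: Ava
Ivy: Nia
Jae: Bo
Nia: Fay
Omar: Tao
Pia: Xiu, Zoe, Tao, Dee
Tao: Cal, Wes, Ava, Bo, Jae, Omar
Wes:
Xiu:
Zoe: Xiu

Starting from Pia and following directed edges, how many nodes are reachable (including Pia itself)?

BFS from Pia visits: Pia, Dee, Tao, Xiu, Zoe, Ava, Bo, Cal, Jae, Omar, Wes, Ada, Hana
Reachable nodes: 13 of 16 total.

13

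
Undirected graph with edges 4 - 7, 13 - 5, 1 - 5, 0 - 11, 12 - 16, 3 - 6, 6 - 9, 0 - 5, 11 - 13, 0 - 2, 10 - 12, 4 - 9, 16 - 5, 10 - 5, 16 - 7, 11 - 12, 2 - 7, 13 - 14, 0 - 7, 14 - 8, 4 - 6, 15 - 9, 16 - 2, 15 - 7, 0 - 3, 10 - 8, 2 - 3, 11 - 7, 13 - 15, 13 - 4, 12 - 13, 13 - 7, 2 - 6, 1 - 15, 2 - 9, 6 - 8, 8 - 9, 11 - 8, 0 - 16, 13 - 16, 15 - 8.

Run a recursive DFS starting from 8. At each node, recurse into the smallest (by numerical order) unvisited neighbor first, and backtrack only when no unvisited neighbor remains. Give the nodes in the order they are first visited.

Visit 8
8 → 6
6 → 2
2 → 0
0 → 3
0 → 5
5 → 1
1 → 15
15 → 7
7 → 4
4 → 9
4 → 13
13 → 11
11 → 12
12 → 10
12 → 16
13 → 14

8 -> 6 -> 2 -> 0 -> 3 -> 5 -> 1 -> 15 -> 7 -> 4 -> 9 -> 13 -> 11 -> 12 -> 10 -> 16 -> 14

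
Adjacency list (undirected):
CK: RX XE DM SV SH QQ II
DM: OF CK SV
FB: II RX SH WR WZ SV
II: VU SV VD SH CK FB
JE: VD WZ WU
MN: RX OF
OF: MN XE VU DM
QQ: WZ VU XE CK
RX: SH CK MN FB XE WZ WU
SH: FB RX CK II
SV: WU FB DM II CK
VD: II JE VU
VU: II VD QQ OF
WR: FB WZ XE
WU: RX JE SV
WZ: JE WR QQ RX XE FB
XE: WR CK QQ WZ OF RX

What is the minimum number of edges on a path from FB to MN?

Level 0: FB
Level 1: II, RX, SH, SV, WR, WZ
Level 2: CK, DM, JE, MN, QQ, VD, VU, WU, XE
Level 3: OF
MN first appears at level 2.

2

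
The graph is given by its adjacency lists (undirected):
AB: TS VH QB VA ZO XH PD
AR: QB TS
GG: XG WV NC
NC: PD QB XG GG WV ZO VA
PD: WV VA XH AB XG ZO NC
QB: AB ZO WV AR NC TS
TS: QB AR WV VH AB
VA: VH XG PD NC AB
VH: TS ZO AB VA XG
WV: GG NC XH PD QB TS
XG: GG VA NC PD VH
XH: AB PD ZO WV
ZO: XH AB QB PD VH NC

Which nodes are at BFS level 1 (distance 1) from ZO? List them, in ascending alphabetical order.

AB, NC, PD, QB, VH, XH

Level 0: ZO
Level 1: AB, NC, PD, QB, VH, XH
Level 2: AR, GG, TS, VA, WV, XG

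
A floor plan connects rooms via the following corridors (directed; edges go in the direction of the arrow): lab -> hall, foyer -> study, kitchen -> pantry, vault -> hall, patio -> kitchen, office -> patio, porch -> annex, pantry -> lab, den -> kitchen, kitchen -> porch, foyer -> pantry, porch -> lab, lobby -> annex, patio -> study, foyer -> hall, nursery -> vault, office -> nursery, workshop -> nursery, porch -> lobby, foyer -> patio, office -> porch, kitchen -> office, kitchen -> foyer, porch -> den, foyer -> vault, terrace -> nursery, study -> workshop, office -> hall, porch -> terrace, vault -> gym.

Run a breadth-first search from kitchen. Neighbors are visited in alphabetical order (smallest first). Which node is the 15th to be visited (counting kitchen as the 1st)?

Visit kitchen; enqueue foyer, office, pantry, porch → queue [foyer, office, pantry, porch]
Visit foyer; enqueue hall, patio, study, vault → queue [office, pantry, porch, hall, patio, study, vault]
Visit office; enqueue nursery → queue [pantry, porch, hall, patio, study, vault, nursery]
Visit pantry; enqueue lab → queue [porch, hall, patio, study, vault, nursery, lab]
Visit porch; enqueue annex, den, lobby, terrace → queue [hall, patio, study, vault, nursery, lab, annex, den, lobby, terrace]
Visit hall → queue [patio, study, vault, nursery, lab, annex, den, lobby, terrace]
Visit patio → queue [study, vault, nursery, lab, annex, den, lobby, terrace]
Visit study; enqueue workshop → queue [vault, nursery, lab, annex, den, lobby, terrace, workshop]
Visit vault; enqueue gym → queue [nursery, lab, annex, den, lobby, terrace, workshop, gym]
Visit nursery → queue [lab, annex, den, lobby, terrace, workshop, gym]
Visit lab → queue [annex, den, lobby, terrace, workshop, gym]
Visit annex → queue [den, lobby, terrace, workshop, gym]
Visit den → queue [lobby, terrace, workshop, gym]
Visit lobby → queue [terrace, workshop, gym]
Visit terrace → queue [workshop, gym]
Visit workshop → queue [gym]
Visit gym → queue []

Visit order: kitchen, foyer, office, pantry, porch, hall, patio, study, vault, nursery, lab, annex, den, lobby, terrace, workshop, gym

terrace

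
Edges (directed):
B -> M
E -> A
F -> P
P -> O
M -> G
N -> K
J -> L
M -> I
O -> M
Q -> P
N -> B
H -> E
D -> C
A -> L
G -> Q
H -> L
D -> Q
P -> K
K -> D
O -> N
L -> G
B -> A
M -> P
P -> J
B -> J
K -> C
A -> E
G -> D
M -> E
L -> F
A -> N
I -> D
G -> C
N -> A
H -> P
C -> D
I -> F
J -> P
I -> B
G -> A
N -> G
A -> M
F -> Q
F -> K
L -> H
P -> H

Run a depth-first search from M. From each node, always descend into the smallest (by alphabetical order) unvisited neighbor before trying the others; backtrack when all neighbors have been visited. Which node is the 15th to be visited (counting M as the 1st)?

Visit M
M → E
E → A
A → L
L → F
F → K
K → C
C → D
D → Q
Q → P
P → H
P → J
P → O
O → N
N → B
N → G
M → I

Visit order: M, E, A, L, F, K, C, D, Q, P, H, J, O, N, B, G, I

B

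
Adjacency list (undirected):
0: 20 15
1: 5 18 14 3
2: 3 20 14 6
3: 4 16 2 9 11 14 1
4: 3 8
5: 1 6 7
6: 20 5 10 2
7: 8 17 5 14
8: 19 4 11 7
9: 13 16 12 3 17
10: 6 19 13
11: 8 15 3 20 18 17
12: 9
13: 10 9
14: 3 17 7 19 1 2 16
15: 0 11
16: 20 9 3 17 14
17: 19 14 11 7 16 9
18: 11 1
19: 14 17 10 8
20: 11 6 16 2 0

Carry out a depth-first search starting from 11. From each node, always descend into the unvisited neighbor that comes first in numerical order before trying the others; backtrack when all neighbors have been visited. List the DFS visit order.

11, 3, 1, 5, 6, 2, 14, 7, 8, 4, 19, 10, 13, 9, 12, 16, 17, 20, 0, 15, 18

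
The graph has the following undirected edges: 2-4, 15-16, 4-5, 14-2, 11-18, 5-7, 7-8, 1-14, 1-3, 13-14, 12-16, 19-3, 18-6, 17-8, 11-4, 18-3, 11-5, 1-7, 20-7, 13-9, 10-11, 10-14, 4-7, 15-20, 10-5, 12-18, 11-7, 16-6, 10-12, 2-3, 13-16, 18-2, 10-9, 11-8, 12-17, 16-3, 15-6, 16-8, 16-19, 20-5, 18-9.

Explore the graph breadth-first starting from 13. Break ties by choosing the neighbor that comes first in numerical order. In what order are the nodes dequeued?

Visit 13; enqueue 9, 14, 16 → queue [9, 14, 16]
Visit 9; enqueue 10, 18 → queue [14, 16, 10, 18]
Visit 14; enqueue 1, 2 → queue [16, 10, 18, 1, 2]
Visit 16; enqueue 3, 6, 8, 12, 15, 19 → queue [10, 18, 1, 2, 3, 6, 8, 12, 15, 19]
Visit 10; enqueue 5, 11 → queue [18, 1, 2, 3, 6, 8, 12, 15, 19, 5, 11]
Visit 18 → queue [1, 2, 3, 6, 8, 12, 15, 19, 5, 11]
Visit 1; enqueue 7 → queue [2, 3, 6, 8, 12, 15, 19, 5, 11, 7]
Visit 2; enqueue 4 → queue [3, 6, 8, 12, 15, 19, 5, 11, 7, 4]
Visit 3 → queue [6, 8, 12, 15, 19, 5, 11, 7, 4]
Visit 6 → queue [8, 12, 15, 19, 5, 11, 7, 4]
Visit 8; enqueue 17 → queue [12, 15, 19, 5, 11, 7, 4, 17]
Visit 12 → queue [15, 19, 5, 11, 7, 4, 17]
Visit 15; enqueue 20 → queue [19, 5, 11, 7, 4, 17, 20]
Visit 19 → queue [5, 11, 7, 4, 17, 20]
Visit 5 → queue [11, 7, 4, 17, 20]
Visit 11 → queue [7, 4, 17, 20]
Visit 7 → queue [4, 17, 20]
Visit 4 → queue [17, 20]
Visit 17 → queue [20]
Visit 20 → queue []

13 → 9 → 14 → 16 → 10 → 18 → 1 → 2 → 3 → 6 → 8 → 12 → 15 → 19 → 5 → 11 → 7 → 4 → 17 → 20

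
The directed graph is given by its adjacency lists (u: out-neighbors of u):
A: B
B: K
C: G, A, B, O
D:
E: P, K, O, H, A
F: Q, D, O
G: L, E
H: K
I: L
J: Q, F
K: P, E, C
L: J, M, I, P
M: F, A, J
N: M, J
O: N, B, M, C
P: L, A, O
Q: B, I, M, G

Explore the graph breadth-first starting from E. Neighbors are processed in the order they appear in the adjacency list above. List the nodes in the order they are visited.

Visit E; enqueue P, K, O, H, A → queue [P, K, O, H, A]
Visit P; enqueue L → queue [K, O, H, A, L]
Visit K; enqueue C → queue [O, H, A, L, C]
Visit O; enqueue N, B, M → queue [H, A, L, C, N, B, M]
Visit H → queue [A, L, C, N, B, M]
Visit A → queue [L, C, N, B, M]
Visit L; enqueue J, I → queue [C, N, B, M, J, I]
Visit C; enqueue G → queue [N, B, M, J, I, G]
Visit N → queue [B, M, J, I, G]
Visit B → queue [M, J, I, G]
Visit M; enqueue F → queue [J, I, G, F]
Visit J; enqueue Q → queue [I, G, F, Q]
Visit I → queue [G, F, Q]
Visit G → queue [F, Q]
Visit F; enqueue D → queue [Q, D]
Visit Q → queue [D]
Visit D → queue []

E, P, K, O, H, A, L, C, N, B, M, J, I, G, F, Q, D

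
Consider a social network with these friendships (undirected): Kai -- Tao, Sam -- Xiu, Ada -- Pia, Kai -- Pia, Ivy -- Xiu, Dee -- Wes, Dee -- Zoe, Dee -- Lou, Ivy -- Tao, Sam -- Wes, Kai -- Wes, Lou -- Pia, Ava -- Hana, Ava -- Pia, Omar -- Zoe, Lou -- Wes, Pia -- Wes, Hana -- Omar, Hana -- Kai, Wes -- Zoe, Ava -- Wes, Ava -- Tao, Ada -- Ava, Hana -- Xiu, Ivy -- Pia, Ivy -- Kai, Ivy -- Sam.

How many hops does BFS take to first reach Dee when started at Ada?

3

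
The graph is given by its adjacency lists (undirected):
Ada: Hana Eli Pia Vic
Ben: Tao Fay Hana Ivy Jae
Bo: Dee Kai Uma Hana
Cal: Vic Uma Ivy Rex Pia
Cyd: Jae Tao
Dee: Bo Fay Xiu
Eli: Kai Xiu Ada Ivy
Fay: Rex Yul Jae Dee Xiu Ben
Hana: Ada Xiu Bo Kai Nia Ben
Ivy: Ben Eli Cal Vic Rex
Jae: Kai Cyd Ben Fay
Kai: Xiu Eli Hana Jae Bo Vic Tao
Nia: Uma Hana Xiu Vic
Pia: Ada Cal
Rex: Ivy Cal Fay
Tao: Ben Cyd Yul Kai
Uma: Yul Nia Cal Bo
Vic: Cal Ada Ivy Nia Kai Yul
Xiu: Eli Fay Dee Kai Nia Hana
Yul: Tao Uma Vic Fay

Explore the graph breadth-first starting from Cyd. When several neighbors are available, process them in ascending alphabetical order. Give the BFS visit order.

Cyd -> Jae -> Tao -> Ben -> Fay -> Kai -> Yul -> Hana -> Ivy -> Dee -> Rex -> Xiu -> Bo -> Eli -> Vic -> Uma -> Ada -> Nia -> Cal -> Pia

Visit Cyd; enqueue Jae, Tao → queue [Jae, Tao]
Visit Jae; enqueue Ben, Fay, Kai → queue [Tao, Ben, Fay, Kai]
Visit Tao; enqueue Yul → queue [Ben, Fay, Kai, Yul]
Visit Ben; enqueue Hana, Ivy → queue [Fay, Kai, Yul, Hana, Ivy]
Visit Fay; enqueue Dee, Rex, Xiu → queue [Kai, Yul, Hana, Ivy, Dee, Rex, Xiu]
Visit Kai; enqueue Bo, Eli, Vic → queue [Yul, Hana, Ivy, Dee, Rex, Xiu, Bo, Eli, Vic]
Visit Yul; enqueue Uma → queue [Hana, Ivy, Dee, Rex, Xiu, Bo, Eli, Vic, Uma]
Visit Hana; enqueue Ada, Nia → queue [Ivy, Dee, Rex, Xiu, Bo, Eli, Vic, Uma, Ada, Nia]
Visit Ivy; enqueue Cal → queue [Dee, Rex, Xiu, Bo, Eli, Vic, Uma, Ada, Nia, Cal]
Visit Dee → queue [Rex, Xiu, Bo, Eli, Vic, Uma, Ada, Nia, Cal]
Visit Rex → queue [Xiu, Bo, Eli, Vic, Uma, Ada, Nia, Cal]
Visit Xiu → queue [Bo, Eli, Vic, Uma, Ada, Nia, Cal]
Visit Bo → queue [Eli, Vic, Uma, Ada, Nia, Cal]
Visit Eli → queue [Vic, Uma, Ada, Nia, Cal]
Visit Vic → queue [Uma, Ada, Nia, Cal]
Visit Uma → queue [Ada, Nia, Cal]
Visit Ada; enqueue Pia → queue [Nia, Cal, Pia]
Visit Nia → queue [Cal, Pia]
Visit Cal → queue [Pia]
Visit Pia → queue []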